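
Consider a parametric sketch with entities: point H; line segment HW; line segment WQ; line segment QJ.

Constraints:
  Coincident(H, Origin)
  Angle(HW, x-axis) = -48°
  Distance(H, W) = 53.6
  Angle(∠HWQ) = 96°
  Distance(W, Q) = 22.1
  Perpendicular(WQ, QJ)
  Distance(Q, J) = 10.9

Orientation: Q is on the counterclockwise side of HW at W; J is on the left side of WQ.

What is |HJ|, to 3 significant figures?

50.7

H is at the origin; HW runs at -48.0° with length 53.6, so W = 53.6·(cos -48.0°, sin -48.0°) = (35.9, -39.8). ∠HWQ = 96.0°, so WQ runs at -48.0° + (180° − 96.0°) = 36.0° from the x-axis; with |WQ| = 22.1, Q = W + 22.1·(cos 36.0°, sin 36.0°) = (53.7, -26.8). WQ ⟂ QJ; with |QJ| = 10.9 on the left of WQ, J = Q + 10.9·(-0.588, 0.809) = (47.3, -18.0). Then |HJ| = |J − H| = 50.7.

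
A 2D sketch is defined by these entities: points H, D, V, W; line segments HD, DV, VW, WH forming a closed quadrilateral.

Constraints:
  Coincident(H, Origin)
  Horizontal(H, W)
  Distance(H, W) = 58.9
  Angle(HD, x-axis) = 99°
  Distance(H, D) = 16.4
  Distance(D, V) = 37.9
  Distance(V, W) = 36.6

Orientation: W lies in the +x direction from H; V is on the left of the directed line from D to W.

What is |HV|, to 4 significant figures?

43.11

H is at the origin; HW is horizontal with |HW| = 58.9 and W in +x, so W = (58.9, 0). HD runs at 99.0° with |HD| = 16.4, so D = (-2.566, 16.20). V is determined by |DV| = 37.9 and |VW| = 36.6 together: it lies at the intersection of circle(D, 37.9) and circle(W, 36.6). With |DW| = 63.56, the foot of the radical line on DW is 32.54 from D and the perpendicular offset is √(37.9² − 32.54²) = 19.42. Taking the left-of-DW solution: V = (33.85, 26.69).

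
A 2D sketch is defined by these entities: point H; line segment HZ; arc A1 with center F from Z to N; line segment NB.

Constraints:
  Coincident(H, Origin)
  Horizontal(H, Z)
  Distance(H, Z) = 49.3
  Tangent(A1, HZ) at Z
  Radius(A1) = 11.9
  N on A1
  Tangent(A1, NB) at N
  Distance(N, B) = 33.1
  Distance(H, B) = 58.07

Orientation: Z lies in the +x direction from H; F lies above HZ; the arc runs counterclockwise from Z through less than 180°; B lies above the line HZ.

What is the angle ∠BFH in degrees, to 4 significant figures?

82.96°

H is at the origin; HZ is horizontal with |HZ| = 49.3 and Z on the +x side, so Z = (49.30, 0.000). Tangency of A1 to HZ means the radius FZ is perpendicular to HZ, so F = Z + (0, 11.9) = (49.30, 11.90). Since FN ⟂ NB (tangency), |FB| = √(11.9² + 33.1²) = 35.17 regardless of where N sits on A1. So B lies on both circle(H, 58.07) and circle(F, 35.17); the above-HZ intersection is B = (36.92, 44.82). N is the foot of the tangent from B: N = (58.36, 19.61).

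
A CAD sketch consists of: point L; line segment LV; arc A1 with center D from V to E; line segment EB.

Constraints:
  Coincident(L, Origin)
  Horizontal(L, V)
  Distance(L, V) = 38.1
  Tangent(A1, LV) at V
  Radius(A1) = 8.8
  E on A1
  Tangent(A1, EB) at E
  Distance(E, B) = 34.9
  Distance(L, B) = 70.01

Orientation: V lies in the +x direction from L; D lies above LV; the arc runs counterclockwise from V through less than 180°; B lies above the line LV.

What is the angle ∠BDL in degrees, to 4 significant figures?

137.5°

L is at the origin; L and V share the same y with |LV| = 38.1 and V on the +x side, so V = (38.10, 0.000). A1 meets LV tangentially, so DV is at right angles to LV, so D = V + (0, 8.8) = (38.10, 8.800). Since DE ⟂ EB (tangency), |DB| = √(8.8² + 34.9²) = 35.99 regardless of where E sits on A1. So B lies on both circle(L, 70.01) and circle(D, 35.99); the above-LV intersection is B = (58.51, 38.45). E is the foot of the tangent from B: E = (46.35, 5.734).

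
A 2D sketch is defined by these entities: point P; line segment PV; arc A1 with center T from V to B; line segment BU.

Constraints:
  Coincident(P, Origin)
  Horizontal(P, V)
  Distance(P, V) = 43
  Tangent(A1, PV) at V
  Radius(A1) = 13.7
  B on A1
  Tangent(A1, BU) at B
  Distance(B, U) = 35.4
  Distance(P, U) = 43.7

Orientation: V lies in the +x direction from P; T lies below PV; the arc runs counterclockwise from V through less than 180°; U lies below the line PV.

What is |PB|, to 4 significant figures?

31.54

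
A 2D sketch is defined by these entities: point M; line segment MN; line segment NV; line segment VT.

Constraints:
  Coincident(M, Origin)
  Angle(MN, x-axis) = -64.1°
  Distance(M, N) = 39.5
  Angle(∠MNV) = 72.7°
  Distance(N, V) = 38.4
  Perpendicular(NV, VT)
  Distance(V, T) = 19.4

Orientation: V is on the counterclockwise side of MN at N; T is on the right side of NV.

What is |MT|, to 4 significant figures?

63.03

∠MNV = 72.7°, so NV runs at -64.1° + (180° − 72.7°) = 43.20° from the x-axis; with |NV| = 38.4, V = N + 38.4·(cos 43.20°, sin 43.20°) = (45.25, -9.246). NV ⟂ VT; with |VT| = 19.4 on the right of NV, T = V + 19.4·(0.6845, -0.7290) = (58.53, -23.39). Then |MT| = |T − M| = 63.03.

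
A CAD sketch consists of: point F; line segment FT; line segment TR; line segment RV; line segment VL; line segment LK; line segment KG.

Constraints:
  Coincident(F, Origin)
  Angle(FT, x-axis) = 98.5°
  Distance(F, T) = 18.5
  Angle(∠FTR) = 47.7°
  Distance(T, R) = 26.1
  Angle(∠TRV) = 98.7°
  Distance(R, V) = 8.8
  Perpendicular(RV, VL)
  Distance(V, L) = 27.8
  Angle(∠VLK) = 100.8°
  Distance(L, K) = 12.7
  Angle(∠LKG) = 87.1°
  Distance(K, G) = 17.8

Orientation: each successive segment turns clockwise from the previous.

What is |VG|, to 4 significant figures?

19.50

∠VLK = 100.8° gives LK at 75.70° from the x-axis; with |LK| = 12.7, K = (-6.817, 19.91). ∠LKG = 87.1° gives KG at -17.20° from the x-axis; with |KG| = 17.8, G = (10.19, 14.64). Then |VG| = |G − V| = 19.50.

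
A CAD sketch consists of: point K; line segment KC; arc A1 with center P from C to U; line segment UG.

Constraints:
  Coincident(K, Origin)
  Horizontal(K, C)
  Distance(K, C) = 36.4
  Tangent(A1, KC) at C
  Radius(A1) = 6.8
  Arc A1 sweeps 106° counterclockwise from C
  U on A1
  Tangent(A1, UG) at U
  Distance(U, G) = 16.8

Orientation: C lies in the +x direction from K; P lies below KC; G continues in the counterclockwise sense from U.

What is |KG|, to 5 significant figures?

42.498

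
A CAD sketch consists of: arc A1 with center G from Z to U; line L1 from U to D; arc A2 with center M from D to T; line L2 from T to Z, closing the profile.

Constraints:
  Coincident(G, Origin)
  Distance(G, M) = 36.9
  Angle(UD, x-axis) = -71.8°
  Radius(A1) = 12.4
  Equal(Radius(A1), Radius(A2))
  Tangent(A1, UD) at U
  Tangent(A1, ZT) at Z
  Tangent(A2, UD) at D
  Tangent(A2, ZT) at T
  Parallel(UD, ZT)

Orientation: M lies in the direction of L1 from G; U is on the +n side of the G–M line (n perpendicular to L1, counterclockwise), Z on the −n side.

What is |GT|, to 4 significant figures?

38.93

The slot axis is L1's direction at -71.8°, so u = (cos -71.8°, sin -71.8°) = (0.3123, -0.9500) and n = (−sin -71.8°, cos -71.8°) = (0.9500, 0.3123). G is at the origin and M lies 36.9 along u from G, so M = 36.9·u = (11.53, -35.05). Tangency of A1 to both parallel lines with radius 12.4 puts U and Z at G ± 12.4·n: U = (11.78, 3.873), Z = (-11.78, -3.873). Equal radii place D and T the same way about M: D = M + 12.4·n = (23.30, -31.18), T = M − 12.4·n = (-0.2545, -38.93). Then |GT| = |T − G| = 38.93.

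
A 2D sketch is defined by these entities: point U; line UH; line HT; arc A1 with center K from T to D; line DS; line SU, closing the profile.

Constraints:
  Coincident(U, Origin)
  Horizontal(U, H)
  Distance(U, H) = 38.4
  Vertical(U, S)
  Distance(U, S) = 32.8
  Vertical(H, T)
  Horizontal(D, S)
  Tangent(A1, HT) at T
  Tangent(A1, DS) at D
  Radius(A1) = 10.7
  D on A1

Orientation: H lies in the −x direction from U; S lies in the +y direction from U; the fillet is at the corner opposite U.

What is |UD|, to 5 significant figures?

42.932

U is at the origin; U and H share the same y with |UH| = 38.4 and H on the −x side, so H = (-38.400, 0.0000). US is vertical with |US| = 32.8 and S on the +y side, so S = (0.0000, 32.800). The virtual corner opposite U is at (-38.400, 32.800). Since A1 is tangent to HT there, KT ⟂ HT and since A1 is tangent to DS there, KD ⟂ DS, with radius 10.7, so the center K sits 10.7 in from both sides at K = (-27.700, 22.100). That places the tangent points at T = (-38.400, 22.100) on HT and D = (-27.700, 32.800) on DS. Then |UD| = |D − U| = 42.932.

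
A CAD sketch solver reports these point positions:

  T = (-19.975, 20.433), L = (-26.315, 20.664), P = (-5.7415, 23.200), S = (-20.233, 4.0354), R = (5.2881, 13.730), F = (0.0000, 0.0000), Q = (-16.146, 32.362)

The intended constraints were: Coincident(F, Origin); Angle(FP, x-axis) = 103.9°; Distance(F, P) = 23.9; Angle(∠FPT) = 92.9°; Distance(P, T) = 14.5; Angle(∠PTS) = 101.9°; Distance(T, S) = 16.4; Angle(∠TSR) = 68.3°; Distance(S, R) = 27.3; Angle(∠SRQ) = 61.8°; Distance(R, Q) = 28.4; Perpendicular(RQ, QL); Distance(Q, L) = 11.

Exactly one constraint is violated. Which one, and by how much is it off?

Distance(Q, L) = 11 — off by 4.50.

F = (0.00, 0.00) ✓; FP at 103.9° ✓; |FP| = 23.90 ✓; ∠FPT = 92.90° ✓; |PT| = 14.50 ✓; ∠PTS = 101.9° ✓; |TS| = 16.40 ✓; ∠TSR = 68.30° ✓; |SR| = 27.30 ✓; ∠SRQ = 61.80° ✓; |RQ| = 28.40 ✓; ∠(RQ, QL) = 90.00° ✓; |QL| = 15.50 ✗.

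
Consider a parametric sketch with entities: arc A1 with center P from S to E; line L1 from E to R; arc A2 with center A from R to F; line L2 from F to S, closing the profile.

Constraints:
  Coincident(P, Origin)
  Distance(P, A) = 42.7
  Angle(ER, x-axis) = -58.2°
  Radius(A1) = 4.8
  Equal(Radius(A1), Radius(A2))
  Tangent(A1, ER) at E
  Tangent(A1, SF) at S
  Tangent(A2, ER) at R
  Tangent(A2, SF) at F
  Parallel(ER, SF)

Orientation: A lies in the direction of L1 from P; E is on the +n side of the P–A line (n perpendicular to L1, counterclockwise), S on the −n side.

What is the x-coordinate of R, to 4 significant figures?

26.58

The slot axis is L1's direction at -58.2°, so u = (cos -58.2°, sin -58.2°) = (0.5270, -0.8499) and n = (−sin -58.2°, cos -58.2°) = (0.8499, 0.5270). P is at the origin and A lies 42.7 along u from P, so A = 42.7·u = (22.50, -36.29). Tangency of A1 to both parallel lines with radius 4.8 puts E and S at P ± 4.8·n: E = (4.079, 2.529), S = (-4.079, -2.529). Equal radii place R and F the same way about A: R = A + 4.8·n = (26.58, -33.76), F = A − 4.8·n = (18.42, -38.82). So R.x = 26.58.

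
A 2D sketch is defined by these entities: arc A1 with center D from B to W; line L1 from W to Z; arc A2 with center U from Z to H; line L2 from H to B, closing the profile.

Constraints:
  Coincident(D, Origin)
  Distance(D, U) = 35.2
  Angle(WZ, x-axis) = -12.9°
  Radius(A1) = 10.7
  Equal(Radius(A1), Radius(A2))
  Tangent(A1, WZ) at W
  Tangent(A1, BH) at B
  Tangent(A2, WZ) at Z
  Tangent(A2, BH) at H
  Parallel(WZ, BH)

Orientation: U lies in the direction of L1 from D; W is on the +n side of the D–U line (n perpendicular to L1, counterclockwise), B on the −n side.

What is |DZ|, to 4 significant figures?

36.79

The slot axis is L1's direction at -12.9°, so u = (cos -12.9°, sin -12.9°) = (0.9748, -0.2233) and n = (−sin -12.9°, cos -12.9°) = (0.2233, 0.9748). D is at the origin and U lies 35.2 along u from D, so U = 35.2·u = (34.31, -7.858). Tangency of A1 to both parallel lines with radius 10.7 puts W and B at D ± 10.7·n: W = (2.389, 10.43), B = (-2.389, -10.43). Equal radii place Z and H the same way about U: Z = U + 10.7·n = (36.70, 2.572), H = U − 10.7·n = (31.92, -18.29). Then |DZ| = |Z − D| = 36.79.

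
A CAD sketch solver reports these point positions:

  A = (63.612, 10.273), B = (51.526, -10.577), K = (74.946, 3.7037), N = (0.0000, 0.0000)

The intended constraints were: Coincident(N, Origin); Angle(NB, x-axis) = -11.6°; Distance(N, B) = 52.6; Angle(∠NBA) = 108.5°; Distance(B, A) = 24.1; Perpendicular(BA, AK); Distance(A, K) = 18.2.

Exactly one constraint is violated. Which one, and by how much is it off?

Distance(A, K) = 18.2 — off by 5.10.

N = (0.00, 0.00) ✓; NB at -11.60° ✓; |NB| = 52.60 ✓; ∠NBA = 108.5° ✓; |BA| = 24.10 ✓; ∠(BA, AK) = 90.00° ✓; |AK| = 13.10 ✗.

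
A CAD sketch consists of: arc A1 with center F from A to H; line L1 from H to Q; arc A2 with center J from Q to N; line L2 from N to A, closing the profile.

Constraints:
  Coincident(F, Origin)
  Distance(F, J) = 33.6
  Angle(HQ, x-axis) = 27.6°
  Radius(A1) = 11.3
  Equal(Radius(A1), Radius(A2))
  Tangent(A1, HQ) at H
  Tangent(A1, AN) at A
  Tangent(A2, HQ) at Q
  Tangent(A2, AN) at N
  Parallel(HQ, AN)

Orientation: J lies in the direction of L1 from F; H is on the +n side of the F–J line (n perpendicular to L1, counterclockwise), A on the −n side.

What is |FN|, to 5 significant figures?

35.449

Tangency of A1 to both parallel lines with radius 11.3 puts H and A at F ± 11.3·n: H = (-5.2352, 10.014), A = (5.2352, -10.014). Equal radii place Q and N the same way about J: Q = J + 11.3·n = (24.541, 25.581), N = J − 11.3·n = (35.012, 5.5526). Then |FN| = |N − F| = 35.449.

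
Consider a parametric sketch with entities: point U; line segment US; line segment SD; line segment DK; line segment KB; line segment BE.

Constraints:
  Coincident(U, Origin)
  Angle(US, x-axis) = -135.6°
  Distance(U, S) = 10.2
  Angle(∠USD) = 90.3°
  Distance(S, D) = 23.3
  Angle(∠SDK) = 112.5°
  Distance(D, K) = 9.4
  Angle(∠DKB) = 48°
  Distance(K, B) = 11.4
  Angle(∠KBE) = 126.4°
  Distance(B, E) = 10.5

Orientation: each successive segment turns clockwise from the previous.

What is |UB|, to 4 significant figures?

17.06

U is at the origin; US runs at -135.6° with length 10.2, so S = (-7.288, -7.137). ∠USD = 90.3° gives SD at 134.7° from the x-axis; with |SD| = 23.3, D = (-23.68, 9.425). ∠SDK = 112.5° gives DK at 67.20° from the x-axis; with |DK| = 9.4, K = (-20.03, 18.09). ∠DKB = 48.0° gives KB at -64.80° from the x-axis; with |KB| = 11.4, B = (-15.18, 7.776). Then |UB| = |B − U| = 17.06.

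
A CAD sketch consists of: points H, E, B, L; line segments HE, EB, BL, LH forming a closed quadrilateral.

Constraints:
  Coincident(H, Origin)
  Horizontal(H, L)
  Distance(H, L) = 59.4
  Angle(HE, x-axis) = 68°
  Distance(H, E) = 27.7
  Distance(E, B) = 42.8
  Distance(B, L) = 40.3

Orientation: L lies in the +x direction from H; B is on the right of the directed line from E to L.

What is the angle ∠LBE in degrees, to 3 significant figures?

83.5°

Checks: |EB| = 42.80 ✓; |BL| = 40.30 ✓.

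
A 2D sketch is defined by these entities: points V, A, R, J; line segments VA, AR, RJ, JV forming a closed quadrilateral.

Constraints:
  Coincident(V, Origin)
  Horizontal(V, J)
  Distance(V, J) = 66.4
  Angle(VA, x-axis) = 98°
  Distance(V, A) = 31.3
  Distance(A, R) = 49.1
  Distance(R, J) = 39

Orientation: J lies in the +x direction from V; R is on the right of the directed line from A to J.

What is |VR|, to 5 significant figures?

28.520

Checks: |AR| = 49.10 ✓; |RJ| = 39.00 ✓.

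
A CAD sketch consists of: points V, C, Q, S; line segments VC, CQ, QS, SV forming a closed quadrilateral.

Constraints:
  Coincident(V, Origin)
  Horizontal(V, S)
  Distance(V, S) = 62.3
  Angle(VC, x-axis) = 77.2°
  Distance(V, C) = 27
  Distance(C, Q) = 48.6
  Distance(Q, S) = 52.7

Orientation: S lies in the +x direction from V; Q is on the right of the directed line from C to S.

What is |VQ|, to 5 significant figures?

25.832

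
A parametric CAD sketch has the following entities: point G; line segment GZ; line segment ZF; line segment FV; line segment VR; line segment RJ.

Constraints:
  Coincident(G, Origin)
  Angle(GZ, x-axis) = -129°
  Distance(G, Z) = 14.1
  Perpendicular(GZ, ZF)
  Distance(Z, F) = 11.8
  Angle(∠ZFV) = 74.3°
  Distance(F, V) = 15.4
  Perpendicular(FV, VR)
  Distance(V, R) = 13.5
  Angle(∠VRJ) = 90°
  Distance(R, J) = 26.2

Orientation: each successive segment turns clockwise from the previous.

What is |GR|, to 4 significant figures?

6.111

G is at the origin; GZ runs at -129.0° with length 14.1, so Z = (-8.873, -10.96). The perpendicularity gives ZF at right angles to GZ, so ZF runs at 141.0°; with |ZF| = 11.8, F = (-18.04, -3.532). ∠ZFV = 74.3° gives FV at 35.30° from the x-axis; with |FV| = 15.4, V = (-5.475, 5.367). The perpendicularity gives VR at right angles to FV, so VR runs at -54.70°; with |VR| = 13.5, R = (2.326, -5.651). Then |GR| = |R − G| = 6.111.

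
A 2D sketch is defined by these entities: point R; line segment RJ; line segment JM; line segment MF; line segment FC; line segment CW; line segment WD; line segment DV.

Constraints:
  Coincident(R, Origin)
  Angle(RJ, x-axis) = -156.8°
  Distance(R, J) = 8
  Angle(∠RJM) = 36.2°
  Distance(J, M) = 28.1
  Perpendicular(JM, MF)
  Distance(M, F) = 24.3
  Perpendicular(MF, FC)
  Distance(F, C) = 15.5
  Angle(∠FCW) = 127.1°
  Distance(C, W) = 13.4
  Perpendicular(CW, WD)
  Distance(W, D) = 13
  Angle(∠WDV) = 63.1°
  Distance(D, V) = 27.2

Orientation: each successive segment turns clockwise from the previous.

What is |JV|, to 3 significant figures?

38.0

R is at the origin; RJ runs at -156.8° with length 8.0, so J = (-7.35, -3.15). ∠RJM = 36.2° gives JM at 59.4° from the x-axis; with |JM| = 28.1, M = (6.95, 21.0). The perpendicularity gives MF at right angles to JM, so MF runs at -30.6°; with |MF| = 24.3, F = (27.9, 8.67). MF is perpendicular to FC, so FC runs at -121°; with |FC| = 15.5, C = (20.0, -4.68). ∠FCW = 127.1° gives CW at -174° from the x-axis; with |CW| = 13.4, W = (6.66, -6.19). The perpendicularity gives WD at right angles to CW, so WD runs at 96.5°; with |WD| = 13.0, D = (5.19, 6.72). ∠WDV = 63.1° gives DV at -20.4° from the x-axis; with |DV| = 27.2, V = (30.7, -2.76). Then |JV| = |V − J| = 38.0.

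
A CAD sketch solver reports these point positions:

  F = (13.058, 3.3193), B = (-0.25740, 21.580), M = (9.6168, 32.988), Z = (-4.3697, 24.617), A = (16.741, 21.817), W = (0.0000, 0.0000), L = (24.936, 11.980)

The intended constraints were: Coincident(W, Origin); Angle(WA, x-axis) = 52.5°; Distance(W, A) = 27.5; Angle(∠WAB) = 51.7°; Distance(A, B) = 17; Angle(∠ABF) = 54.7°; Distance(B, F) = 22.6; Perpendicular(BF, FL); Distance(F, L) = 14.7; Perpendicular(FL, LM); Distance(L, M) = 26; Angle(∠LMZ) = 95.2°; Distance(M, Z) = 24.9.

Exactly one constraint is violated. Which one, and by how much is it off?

Distance(M, Z) = 24.9 — off by 8.60.

W = (0.00, 0.00) ✓; WA at 52.50° ✓; |WA| = 27.50 ✓; ∠WAB = 51.70° ✓; |AB| = 17.00 ✓; ∠ABF = 54.70° ✓; |BF| = 22.60 ✓; ∠(BF, FL) = 90.00° ✓; |FL| = 14.70 ✓; ∠(FL, LM) = 90.00° ✓; |LM| = 26.00 ✓; ∠LMZ = 95.20° ✓; |MZ| = 16.30 ✗.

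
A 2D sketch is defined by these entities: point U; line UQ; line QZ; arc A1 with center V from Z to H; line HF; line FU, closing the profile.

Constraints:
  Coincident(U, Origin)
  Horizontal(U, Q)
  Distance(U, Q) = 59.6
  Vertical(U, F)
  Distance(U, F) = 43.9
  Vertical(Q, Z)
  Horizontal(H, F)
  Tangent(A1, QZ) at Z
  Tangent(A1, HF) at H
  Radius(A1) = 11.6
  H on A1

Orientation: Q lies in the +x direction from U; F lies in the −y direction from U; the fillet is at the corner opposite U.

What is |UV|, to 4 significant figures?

57.86

U is at the origin; UQ is horizontal with |UQ| = 59.6 and Q on the +x side, so Q = (59.60, 0.000). UF is vertical with |UF| = 43.9 and F on the −y side, so F = (0.000, -43.90). The virtual corner opposite U is at (59.60, -43.90). A1 meets QZ tangentially, so VZ is at right angles to QZ and A1 meets HF tangentially, so VH is at right angles to HF, with radius 11.6, so the center V sits 11.6 in from both sides at V = (48.00, -32.30). Then |UV| = |V − U| = 57.86.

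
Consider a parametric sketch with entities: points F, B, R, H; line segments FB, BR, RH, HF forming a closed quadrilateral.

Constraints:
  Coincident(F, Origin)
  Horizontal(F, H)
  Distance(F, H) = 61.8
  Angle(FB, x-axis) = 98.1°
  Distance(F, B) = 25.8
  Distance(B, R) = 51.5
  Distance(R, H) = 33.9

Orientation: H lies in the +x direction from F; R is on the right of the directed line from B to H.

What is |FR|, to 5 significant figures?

33.162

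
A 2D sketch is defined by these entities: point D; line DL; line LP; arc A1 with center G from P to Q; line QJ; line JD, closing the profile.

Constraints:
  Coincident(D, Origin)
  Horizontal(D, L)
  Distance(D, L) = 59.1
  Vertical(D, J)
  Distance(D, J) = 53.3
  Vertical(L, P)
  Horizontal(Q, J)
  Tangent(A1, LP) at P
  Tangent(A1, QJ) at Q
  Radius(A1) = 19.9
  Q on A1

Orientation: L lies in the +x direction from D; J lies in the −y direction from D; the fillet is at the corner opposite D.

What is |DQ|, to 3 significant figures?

66.2

The virtual corner opposite D is at (59.1, -53.3). The tangent condition forces GP to be normal to LP and A1 meets QJ tangentially, so GQ is at right angles to QJ, with radius 19.9, so the center G sits 19.9 in from both sides at G = (39.2, -33.4). That places the tangent points at P = (59.1, -33.4) on LP and Q = (39.2, -53.3) on QJ. Then |DQ| = |Q − D| = 66.2.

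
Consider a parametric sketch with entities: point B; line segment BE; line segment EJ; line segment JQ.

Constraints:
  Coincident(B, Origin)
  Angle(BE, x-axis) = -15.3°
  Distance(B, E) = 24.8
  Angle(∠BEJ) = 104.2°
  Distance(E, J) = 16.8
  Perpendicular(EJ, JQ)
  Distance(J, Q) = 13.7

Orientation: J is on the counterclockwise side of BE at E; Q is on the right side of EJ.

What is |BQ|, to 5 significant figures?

44.138

B is at the origin; BE runs at -15.3° with length 24.8, so E = 24.8·(cos -15.3°, sin -15.3°) = (23.921, -6.5441). ∠BEJ = 104.2°, so EJ runs at -15.3° + (180° − 104.2°) = 60.500° from the x-axis; with |EJ| = 16.8, J = E + 16.8·(cos 60.500°, sin 60.500°) = (32.194, 8.0779). EJ ⟂ JQ; with |JQ| = 13.7 on the right of EJ, Q = J + 13.7·(0.87036, -0.49242) = (44.118, 1.3317). Then |BQ| = |Q − B| = 44.138.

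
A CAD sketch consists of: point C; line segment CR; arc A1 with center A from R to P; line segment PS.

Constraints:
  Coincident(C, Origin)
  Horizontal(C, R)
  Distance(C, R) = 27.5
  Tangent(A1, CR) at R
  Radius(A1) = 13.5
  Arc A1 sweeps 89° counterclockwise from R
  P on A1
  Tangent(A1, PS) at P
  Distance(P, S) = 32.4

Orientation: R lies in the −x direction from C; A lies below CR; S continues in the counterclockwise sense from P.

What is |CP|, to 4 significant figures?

43.09

C is at the origin; CR is horizontal with |CR| = 27.5 and R on the −x side, so R = (-27.50, 0.000). Tangency of A1 to CR means the radius AR is perpendicular to CR, so A = R + (0, -13.5) = (-27.50, -13.50). On A1, R sits at bearing 90° from A; an 89° counterclockwise sweep puts P at bearing 179°, so P = A + 13.5·(cos 179°, sin 179°) = (-41.00, -13.26). Then |CP| = |P − C| = 43.09.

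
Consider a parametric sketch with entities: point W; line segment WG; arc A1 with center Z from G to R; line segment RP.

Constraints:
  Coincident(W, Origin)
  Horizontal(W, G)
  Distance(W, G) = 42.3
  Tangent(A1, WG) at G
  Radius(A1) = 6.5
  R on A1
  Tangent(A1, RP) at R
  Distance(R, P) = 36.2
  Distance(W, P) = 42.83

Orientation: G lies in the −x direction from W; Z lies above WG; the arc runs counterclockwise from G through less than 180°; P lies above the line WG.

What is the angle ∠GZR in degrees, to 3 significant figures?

66.1°

W is at the origin; WG is horizontal with |WG| = 42.3 and G on the −x side, so G = (-42.3, 0.00). Since A1 is tangent to WG there, ZG ⟂ WG, so Z = G + (0, 6.5) = (-42.3, 6.50). Since ZR ⟂ RP (tangency), |ZP| = √(6.5² + 36.2²) = 36.8 regardless of where R sits on A1. So P lies on both circle(W, 42.83) and circle(Z, 36.8); the above-WG intersection is P = (-21.7, 36.9). R is the foot of the tangent from P: R = (-36.4, 3.86).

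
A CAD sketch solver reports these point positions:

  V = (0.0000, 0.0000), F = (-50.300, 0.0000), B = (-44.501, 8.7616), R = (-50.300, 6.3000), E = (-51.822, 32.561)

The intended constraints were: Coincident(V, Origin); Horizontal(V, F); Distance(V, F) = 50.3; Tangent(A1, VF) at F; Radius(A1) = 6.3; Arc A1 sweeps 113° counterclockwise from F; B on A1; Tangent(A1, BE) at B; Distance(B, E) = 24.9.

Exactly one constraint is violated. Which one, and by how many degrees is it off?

Tangent(A1, BE) at B — off by 5.90°.

V = (0.00, 0.00) ✓; V.y = 0.00, F.y = 0.00 ✓; |VF| = 50.30 ✓; ∠(RF, FV) = 90.00° ✓; |RF| = 6.300 ✓; bearing(R→B) − bearing(R→F) = 113.0° ✓; |RB| = 6.300 ✓; ∠(RB, BE) = 95.90° ✗; |BE| = 24.90 ✓.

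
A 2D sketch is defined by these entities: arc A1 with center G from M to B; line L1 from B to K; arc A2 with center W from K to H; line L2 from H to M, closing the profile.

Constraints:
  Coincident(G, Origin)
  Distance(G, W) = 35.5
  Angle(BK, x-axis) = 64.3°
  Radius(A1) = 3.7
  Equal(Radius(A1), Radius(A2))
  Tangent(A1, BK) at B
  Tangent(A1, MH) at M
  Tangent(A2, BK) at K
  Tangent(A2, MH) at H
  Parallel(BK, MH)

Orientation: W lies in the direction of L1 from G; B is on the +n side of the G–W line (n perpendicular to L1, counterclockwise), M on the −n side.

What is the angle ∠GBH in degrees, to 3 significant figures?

78.2°

The slot axis is L1's direction at 64.3°, so u = (cos 64.3°, sin 64.3°) = (0.434, 0.901) and n = (−sin 64.3°, cos 64.3°) = (-0.901, 0.434). G is at the origin and W lies 35.5 along u from G, so W = 35.5·u = (15.4, 32.0). Tangency of A1 to both parallel lines with radius 3.7 puts B and M at G ± 3.7·n: B = (-3.33, 1.60), M = (3.33, -1.60). Equal radii place K and H the same way about W: K = W + 3.7·n = (12.1, 33.6), H = W − 3.7·n = (18.7, 30.4). Then cos ∠GBH = BG·BH / (|BG||BH|), giving 78.2°.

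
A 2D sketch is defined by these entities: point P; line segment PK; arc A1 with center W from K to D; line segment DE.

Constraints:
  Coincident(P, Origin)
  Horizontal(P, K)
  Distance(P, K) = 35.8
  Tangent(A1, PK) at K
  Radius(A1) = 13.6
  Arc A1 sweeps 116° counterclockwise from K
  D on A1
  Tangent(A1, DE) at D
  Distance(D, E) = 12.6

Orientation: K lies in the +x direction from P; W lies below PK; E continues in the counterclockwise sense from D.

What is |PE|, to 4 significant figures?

42.44

On A1, K sits at bearing 90° from W; a 116° counterclockwise sweep puts D at bearing 206°, so D = W + 13.6·(cos 206°, sin 206°) = (23.58, -19.56). Tangency of A1 to DE means the radius WD is perpendicular to DE, so DE runs along (−sin 206°, cos 206°); with |DE| = 12.6, E = (29.10, -30.89). Then |PE| = |E − P| = 42.44.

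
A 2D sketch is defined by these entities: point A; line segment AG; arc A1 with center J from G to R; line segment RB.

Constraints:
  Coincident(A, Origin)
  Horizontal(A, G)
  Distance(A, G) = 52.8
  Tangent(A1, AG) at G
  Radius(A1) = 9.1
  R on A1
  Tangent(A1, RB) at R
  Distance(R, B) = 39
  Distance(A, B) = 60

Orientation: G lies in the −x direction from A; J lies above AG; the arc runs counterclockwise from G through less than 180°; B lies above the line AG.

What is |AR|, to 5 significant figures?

44.482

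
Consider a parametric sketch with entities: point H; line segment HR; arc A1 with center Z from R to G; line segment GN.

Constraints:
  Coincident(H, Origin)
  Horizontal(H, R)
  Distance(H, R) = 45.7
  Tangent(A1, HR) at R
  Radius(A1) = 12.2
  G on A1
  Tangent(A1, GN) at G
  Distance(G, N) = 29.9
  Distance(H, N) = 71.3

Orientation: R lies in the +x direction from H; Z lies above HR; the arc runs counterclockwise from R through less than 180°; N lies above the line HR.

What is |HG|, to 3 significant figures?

59.2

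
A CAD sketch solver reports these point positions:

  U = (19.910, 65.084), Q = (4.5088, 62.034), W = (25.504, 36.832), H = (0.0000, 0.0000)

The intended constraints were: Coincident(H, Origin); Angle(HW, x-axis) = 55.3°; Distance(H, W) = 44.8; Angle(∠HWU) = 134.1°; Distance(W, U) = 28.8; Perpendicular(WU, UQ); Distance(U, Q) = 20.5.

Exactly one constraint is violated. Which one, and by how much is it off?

Distance(U, Q) = 20.5 — off by 4.80.

H = (0.00, 0.00) ✓; HW at 55.30° ✓; |HW| = 44.80 ✓; ∠HWU = 134.1° ✓; |WU| = 28.80 ✓; ∠(WU, UQ) = 90.00° ✓; |UQ| = 15.70 ✗.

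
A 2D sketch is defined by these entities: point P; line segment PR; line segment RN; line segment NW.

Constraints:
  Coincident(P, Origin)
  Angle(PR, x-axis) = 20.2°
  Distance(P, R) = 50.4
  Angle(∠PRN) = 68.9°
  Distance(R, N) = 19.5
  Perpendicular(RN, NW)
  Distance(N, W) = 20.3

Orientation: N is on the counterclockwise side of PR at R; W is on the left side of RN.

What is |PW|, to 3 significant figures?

26.8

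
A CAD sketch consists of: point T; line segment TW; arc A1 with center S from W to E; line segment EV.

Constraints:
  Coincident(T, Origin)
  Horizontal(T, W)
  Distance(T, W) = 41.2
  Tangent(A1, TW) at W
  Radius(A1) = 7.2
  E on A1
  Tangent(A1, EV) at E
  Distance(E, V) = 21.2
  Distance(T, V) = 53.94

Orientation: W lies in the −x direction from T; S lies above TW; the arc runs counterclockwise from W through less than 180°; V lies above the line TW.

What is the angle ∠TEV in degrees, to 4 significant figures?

136.5°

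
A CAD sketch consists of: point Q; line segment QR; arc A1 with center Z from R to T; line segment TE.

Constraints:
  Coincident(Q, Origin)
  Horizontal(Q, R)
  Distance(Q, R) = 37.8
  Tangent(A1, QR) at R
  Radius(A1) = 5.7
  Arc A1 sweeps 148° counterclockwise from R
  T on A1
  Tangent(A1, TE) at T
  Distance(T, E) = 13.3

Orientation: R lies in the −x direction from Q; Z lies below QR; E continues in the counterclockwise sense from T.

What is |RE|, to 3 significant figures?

19.4

Q is at the origin; QR is horizontal with |QR| = 37.8 and R on the −x side, so R = (-37.8, 0.00). A1 meets QR tangentially, so ZR is at right angles to QR, so Z = R + (0, -5.7) = (-37.8, -5.70). On A1, R sits at bearing 90° from Z; a 148° counterclockwise sweep puts T at bearing 238°, so T = Z + 5.7·(cos 238°, sin 238°) = (-40.8, -10.5). Since A1 is tangent to TE there, ZT ⟂ TE, so TE runs along (−sin 238°, cos 238°); with |TE| = 13.3, E = (-29.5, -17.6). Then |RE| = |E − R| = 19.4.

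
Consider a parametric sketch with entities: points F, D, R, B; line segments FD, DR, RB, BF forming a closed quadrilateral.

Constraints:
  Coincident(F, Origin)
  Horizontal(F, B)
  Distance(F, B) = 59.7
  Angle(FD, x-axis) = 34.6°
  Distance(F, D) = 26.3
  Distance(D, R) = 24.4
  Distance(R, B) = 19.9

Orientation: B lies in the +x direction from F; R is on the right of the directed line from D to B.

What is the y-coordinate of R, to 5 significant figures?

-1.3225

F is at the origin; FB is horizontal with |FB| = 59.7 and B in +x, so B = (59.7, 0). FD runs at 34.6° with |FD| = 26.3, so D = (21.648, 14.934). R is determined by |DR| = 24.4 and |RB| = 19.9 together: it lies at the intersection of circle(D, 24.4) and circle(B, 19.9). With |DB| = 40.877, the foot of the radical line on DB is 22.877 from D and the perpendicular offset is √(24.4² − 22.877²) = 8.4854. Taking the right-of-DB solution: R = (39.844, -1.3225).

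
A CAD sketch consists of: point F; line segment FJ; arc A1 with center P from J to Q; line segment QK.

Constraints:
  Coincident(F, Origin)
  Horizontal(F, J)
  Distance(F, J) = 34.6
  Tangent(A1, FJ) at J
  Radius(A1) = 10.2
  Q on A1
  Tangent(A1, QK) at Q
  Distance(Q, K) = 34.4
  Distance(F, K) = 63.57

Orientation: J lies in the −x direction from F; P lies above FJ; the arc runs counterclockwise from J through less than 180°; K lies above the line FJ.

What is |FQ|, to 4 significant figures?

30.64

Checks: |PQ| = 10.20 ✓; ∠(PQ, QK) = 90.00° ✓; |QK| = 34.40 ✓; |FK| = 63.57 ✓.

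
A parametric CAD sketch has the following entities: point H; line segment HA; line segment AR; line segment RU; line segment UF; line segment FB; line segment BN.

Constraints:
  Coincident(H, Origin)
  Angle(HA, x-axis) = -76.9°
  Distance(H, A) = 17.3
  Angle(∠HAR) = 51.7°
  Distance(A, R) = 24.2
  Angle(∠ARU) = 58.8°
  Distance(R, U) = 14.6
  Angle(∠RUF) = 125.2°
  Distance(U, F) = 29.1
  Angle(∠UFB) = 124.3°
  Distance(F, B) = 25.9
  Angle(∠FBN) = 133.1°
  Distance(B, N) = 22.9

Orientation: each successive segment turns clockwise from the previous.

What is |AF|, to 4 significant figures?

19.09

H is at the origin; HA runs at -76.9° with length 17.3, so A = (3.921, -16.85). ∠HAR = 51.7° gives AR at 154.8° from the x-axis; with |AR| = 24.2, R = (-17.98, -6.546). ∠ARU = 58.8° gives RU at 33.60° from the x-axis; with |RU| = 14.6, U = (-5.815, 1.534). ∠RUF = 125.2° gives UF at -21.20° from the x-axis; with |UF| = 29.1, F = (21.32, -8.990). Then |AF| = |F − A| = 19.09.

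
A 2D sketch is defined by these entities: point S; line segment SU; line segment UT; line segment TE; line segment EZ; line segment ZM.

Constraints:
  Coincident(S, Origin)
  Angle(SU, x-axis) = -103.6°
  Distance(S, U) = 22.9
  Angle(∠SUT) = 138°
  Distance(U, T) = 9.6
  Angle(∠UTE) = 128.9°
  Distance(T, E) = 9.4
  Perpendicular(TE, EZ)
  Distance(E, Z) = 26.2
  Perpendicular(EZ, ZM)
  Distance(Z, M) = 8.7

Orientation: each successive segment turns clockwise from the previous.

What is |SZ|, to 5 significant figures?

14.781

∠UTE = 128.9° gives TE at 163.30° from the x-axis; with |TE| = 9.4, E = (-22.309, -24.980). TE ⟂ EZ, so EZ runs at 73.300°; with |EZ| = 26.2, Z = (-14.781, 0.11455). Then |SZ| = |Z − S| = 14.781.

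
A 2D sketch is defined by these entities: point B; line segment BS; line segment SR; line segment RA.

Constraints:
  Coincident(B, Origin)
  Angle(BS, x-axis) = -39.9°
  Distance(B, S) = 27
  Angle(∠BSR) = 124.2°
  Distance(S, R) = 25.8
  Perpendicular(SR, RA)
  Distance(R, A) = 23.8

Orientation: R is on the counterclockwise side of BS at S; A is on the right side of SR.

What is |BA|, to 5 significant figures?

61.702

∠BSR = 124.2°, so SR runs at -39.9° + (180° − 124.2°) = 15.900° from the x-axis; with |SR| = 25.8, R = S + 25.8·(cos 15.900°, sin 15.900°) = (45.526, -10.251). SR is perpendicular to RA; with |RA| = 23.8 on the right of SR, A = R + 23.8·(0.27396, -0.96174) = (52.047, -33.140). Then |BA| = |A − B| = 61.702.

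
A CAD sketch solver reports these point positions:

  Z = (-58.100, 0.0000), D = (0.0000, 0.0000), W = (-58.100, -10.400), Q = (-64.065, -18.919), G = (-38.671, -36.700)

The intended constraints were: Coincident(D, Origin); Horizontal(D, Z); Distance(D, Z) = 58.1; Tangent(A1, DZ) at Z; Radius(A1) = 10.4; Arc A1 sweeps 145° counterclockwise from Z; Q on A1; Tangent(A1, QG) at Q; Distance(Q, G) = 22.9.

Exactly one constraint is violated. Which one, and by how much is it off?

Distance(Q, G) = 22.9 — off by 8.10.

D = (0.00, 0.00) ✓; D.y = 0.00, Z.y = 0.00 ✓; |DZ| = 58.10 ✓; ∠(WZ, ZD) = 90.00° ✓; |WZ| = 10.40 ✓; bearing(W→Q) − bearing(W→Z) = 145.0° ✓; |WQ| = 10.40 ✓; ∠(WQ, QG) = 90.00° ✓; |QG| = 31.00 ✗.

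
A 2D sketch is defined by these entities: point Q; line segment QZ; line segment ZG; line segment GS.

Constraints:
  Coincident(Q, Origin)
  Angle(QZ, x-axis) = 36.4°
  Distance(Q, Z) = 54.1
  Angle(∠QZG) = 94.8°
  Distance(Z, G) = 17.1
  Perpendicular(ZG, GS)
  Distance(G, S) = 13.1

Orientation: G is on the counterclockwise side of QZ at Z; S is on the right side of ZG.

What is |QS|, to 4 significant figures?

70.41

Q is at the origin; QZ runs at 36.4° with length 54.1, so Z = 54.1·(cos 36.4°, sin 36.4°) = (43.54, 32.10). ∠QZG = 94.8°, so ZG runs at 36.4° + (180° − 94.8°) = 121.6° from the x-axis; with |ZG| = 17.1, G = Z + 17.1·(cos 121.6°, sin 121.6°) = (34.58, 46.67). ZG is perpendicular to GS; with |GS| = 13.1 on the right of ZG, S = G + 13.1·(0.8517, 0.5240) = (45.74, 53.53). Then |QS| = |S − Q| = 70.41.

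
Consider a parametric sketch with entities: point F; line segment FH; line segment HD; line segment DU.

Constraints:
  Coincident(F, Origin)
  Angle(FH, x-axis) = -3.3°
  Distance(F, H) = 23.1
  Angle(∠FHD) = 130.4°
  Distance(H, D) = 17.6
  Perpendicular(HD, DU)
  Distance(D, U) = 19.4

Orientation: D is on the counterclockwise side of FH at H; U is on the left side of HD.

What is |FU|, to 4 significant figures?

32.62

F is at the origin; FH runs at -3.3° with length 23.1, so H = 23.1·(cos -3.3°, sin -3.3°) = (23.06, -1.330). ∠FHD = 130.4°, so HD runs at -3.3° + (180° − 130.4°) = 46.30° from the x-axis; with |HD| = 17.6, D = H + 17.6·(cos 46.30°, sin 46.30°) = (35.22, 11.39). HD ⟂ DU; with |DU| = 19.4 on the left of HD, U = D + 19.4·(-0.7230, 0.6909) = (21.20, 24.80). Then |FU| = |U − F| = 32.62.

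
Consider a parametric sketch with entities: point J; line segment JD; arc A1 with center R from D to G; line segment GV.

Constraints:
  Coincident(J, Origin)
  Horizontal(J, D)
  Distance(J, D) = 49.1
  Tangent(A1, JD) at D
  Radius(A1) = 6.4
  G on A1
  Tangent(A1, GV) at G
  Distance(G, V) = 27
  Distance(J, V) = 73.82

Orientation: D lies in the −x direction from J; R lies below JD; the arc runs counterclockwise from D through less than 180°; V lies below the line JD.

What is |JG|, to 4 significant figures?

54.52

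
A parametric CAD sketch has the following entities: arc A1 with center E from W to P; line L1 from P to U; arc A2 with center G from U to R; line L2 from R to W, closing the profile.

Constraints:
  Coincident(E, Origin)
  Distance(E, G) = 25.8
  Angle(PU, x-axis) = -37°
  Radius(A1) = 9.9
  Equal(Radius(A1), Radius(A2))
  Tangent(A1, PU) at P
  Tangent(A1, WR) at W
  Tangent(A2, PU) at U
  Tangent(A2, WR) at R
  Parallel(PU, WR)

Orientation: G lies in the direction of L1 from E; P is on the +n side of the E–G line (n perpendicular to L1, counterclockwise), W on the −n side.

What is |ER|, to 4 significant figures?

27.63

Tangency of A1 to both parallel lines with radius 9.9 puts P and W at E ± 9.9·n: P = (5.958, 7.906), W = (-5.958, -7.906). Equal radii place U and R the same way about G: U = G + 9.9·n = (26.56, -7.620), R = G − 9.9·n = (14.65, -23.43). Then |ER| = |R − E| = 27.63.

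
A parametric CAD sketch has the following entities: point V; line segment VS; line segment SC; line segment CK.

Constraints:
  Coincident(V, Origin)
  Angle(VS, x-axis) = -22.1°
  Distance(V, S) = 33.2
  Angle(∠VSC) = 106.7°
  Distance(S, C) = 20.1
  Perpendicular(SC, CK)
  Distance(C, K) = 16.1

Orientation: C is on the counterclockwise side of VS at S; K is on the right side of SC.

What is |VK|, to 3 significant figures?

56.3

∠VSC = 106.7°, so SC runs at -22.1° + (180° − 106.7°) = 51.2° from the x-axis; with |SC| = 20.1, C = S + 20.1·(cos 51.2°, sin 51.2°) = (43.4, 3.17). SC ⟂ CK; with |CK| = 16.1 on the right of SC, K = C + 16.1·(0.779, -0.627) = (55.9, -6.91). Then |VK| = |K − V| = 56.3.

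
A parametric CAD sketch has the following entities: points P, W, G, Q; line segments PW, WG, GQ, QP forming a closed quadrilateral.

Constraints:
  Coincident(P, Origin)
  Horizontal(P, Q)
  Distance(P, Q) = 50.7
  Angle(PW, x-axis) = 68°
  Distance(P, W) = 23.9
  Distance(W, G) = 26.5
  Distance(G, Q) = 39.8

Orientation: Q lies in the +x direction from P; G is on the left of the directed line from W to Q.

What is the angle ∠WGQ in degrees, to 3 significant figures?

88.6°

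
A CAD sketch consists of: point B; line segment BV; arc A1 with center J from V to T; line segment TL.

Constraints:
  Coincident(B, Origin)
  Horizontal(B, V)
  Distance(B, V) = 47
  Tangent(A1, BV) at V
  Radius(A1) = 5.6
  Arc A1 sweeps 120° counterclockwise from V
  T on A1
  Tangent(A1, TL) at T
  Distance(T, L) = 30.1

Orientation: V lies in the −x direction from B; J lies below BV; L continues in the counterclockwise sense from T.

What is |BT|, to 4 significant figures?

52.53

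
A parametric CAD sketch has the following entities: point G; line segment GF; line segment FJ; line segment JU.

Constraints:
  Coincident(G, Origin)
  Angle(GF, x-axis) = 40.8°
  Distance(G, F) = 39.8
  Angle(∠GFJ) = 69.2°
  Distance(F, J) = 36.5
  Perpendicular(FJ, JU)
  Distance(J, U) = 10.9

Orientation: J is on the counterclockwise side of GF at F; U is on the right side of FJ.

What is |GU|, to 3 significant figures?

53.1

G is at the origin; GF runs at 40.8° with length 39.8, so F = 39.8·(cos 40.8°, sin 40.8°) = (30.1, 26.0). ∠GFJ = 69.2°, so FJ runs at 40.8° + (180° − 69.2°) = 152° from the x-axis; with |FJ| = 36.5, J = F + 36.5·(cos 152°, sin 152°) = (-1.98, 43.4). FJ ⟂ JU; with |JU| = 10.9 on the right of FJ, U = J + 10.9·(0.476, 0.880) = (3.21, 53.0). Then |GU| = |U − G| = 53.1.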